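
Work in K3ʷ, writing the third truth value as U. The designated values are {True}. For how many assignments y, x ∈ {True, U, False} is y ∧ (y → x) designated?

Designated under: (y=True, x=True).

1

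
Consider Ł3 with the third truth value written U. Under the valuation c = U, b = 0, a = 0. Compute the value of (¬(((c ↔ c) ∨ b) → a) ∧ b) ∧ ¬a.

c ↔ c = U ↔ U = 1  [1 − |½−½|]
(c ↔ c) ∨ b = 1 ∨ 0 = 1
((c ↔ c) ∨ b) → a = 1 → 0 = 0
¬(((c ↔ c) ∨ b) → a) = ¬0 = 1
¬(((c ↔ c) ∨ b) → a) ∧ b = 1 ∧ 0 = 0
¬a = ¬0 = 1
(¬(((c ↔ c) ∨ b) → a) ∧ b) ∧ ¬a = 0 ∧ 1 = 0

0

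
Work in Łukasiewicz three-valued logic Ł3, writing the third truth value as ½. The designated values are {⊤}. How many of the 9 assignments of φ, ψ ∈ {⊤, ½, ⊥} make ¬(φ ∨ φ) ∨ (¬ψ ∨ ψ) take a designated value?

Of the 9 assignments, 7 give a value in {⊤}.

7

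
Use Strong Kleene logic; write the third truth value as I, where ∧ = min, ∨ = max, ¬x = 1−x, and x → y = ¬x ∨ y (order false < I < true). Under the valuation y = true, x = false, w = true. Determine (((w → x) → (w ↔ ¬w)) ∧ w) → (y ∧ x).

w → x = true → false = false
¬w = ¬true = false
w ↔ ¬w = true ↔ false = false
(w → x) → (w ↔ ¬w) = false → false = true
((w → x) → (w ↔ ¬w)) ∧ w = true ∧ true = true
y ∧ x = true ∧ false = false
(((w → x) → (w ↔ ¬w)) ∧ w) → (y ∧ x) = true → false = false

false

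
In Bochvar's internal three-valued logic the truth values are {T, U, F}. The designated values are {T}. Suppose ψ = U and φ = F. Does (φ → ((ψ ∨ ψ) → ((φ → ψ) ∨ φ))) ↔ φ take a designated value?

No

ψ ∨ ψ = U ∨ U = U
φ → ψ = F → U = U  [any arg is the third value ⇒ result is the third value]
(φ → ψ) ∨ φ = U ∨ F = U
(ψ ∨ ψ) → ((φ → ψ) ∨ φ) = U → U = U
φ → ((ψ ∨ ψ) → ((φ → ψ) ∨ φ)) = F → U = U
(φ → ((ψ ∨ ψ) → ((φ → ψ) ∨ φ))) ↔ φ = U ↔ F = U
U ∉ {T}.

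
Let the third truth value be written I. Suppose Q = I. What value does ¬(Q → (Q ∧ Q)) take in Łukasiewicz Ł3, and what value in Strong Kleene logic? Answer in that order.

F; I

In Łukasiewicz Ł3: Q ∧ Q = I ∧ I = I
Q → (Q ∧ Q) = I → I = T  [min(1, 1−½+½)]
¬(Q → (Q ∧ Q)) = ¬T = F
In Strong Kleene logic: Q ∧ Q = I ∧ I = I
Q → (Q ∧ Q) = I → I = I
¬(Q → (Q ∧ Q)) = ¬I = I
They differ because Łukasiewicz Ł3 and Strong Kleene logic treat I differently under implication.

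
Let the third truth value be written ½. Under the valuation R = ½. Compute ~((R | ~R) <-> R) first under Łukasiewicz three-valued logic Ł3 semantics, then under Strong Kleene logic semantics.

In Łukasiewicz three-valued logic Ł3: ~R = ~½ = ½
R | ~R = ½ | ½ = ½
(R | ~R) <-> R = ½ <-> ½ = True
~((R | ~R) <-> R) = ~True = False
In Strong Kleene logic: ~R = ~½ = ½
R | ~R = ½ | ½ = ½
(R | ~R) <-> R = ½ <-> ½ = ½
~((R | ~R) <-> R) = ~½ = ½
They differ because Łukasiewicz three-valued logic Ł3 and Strong Kleene logic treat ½ differently under implication.

False; ½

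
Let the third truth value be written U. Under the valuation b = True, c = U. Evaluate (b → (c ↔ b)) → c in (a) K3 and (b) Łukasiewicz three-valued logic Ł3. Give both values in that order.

In K3: c ↔ b = U ↔ True = U
b → (c ↔ b) = True → U = U  [¬True ∨ U]
(b → (c ↔ b)) → c = U → U = U
In Łukasiewicz three-valued logic Ł3: c ↔ b = U ↔ True = U  [1 − |½−1|]
b → (c ↔ b) = True → U = U
(b → (c ↔ b)) → c = U → U = True
They differ because K3 and Łukasiewicz three-valued logic Ł3 treat U differently under implication.

U; True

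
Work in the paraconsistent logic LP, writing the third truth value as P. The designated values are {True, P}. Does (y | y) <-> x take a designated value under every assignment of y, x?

Countermodel: y=True, x=False gives False, which is not designated.

No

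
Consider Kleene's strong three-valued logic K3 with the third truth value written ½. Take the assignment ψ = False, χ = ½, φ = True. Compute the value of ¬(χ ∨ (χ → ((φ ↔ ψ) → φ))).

False

φ ↔ ψ = True ↔ False = False
(φ ↔ ψ) → φ = False → True = True
χ → ((φ ↔ ψ) → φ) = ½ → True = True  [¬½ ∨ True]
χ ∨ (χ → ((φ ↔ ψ) → φ)) = ½ ∨ True = True
¬(χ ∨ (χ → ((φ ↔ ψ) → φ))) = ¬True = False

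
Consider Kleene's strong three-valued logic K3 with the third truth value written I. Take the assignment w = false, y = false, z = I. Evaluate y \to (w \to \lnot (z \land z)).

true

z \land z = I \land I = I
\lnot (z \land z) = \lnot I = I
w \to \lnot (z \land z) = false \to I = true  [\lnot false \lor I]
y \to (w \to \lnot (z \land z)) = false \to true = true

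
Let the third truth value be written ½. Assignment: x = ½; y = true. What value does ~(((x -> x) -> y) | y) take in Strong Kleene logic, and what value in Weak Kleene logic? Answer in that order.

false; ½

In Strong Kleene logic: x -> x = ½ -> ½ = ½  [~½ | ½]
(x -> x) -> y = ½ -> true = true
((x -> x) -> y) | y = true | true = true
~(((x -> x) -> y) | y) = ~true = false
In Weak Kleene logic: x -> x = ½ -> ½ = ½
(x -> x) -> y = ½ -> true = ½
((x -> x) -> y) | y = ½ | true = ½
~(((x -> x) -> y) | y) = ~½ = ½
They differ because Strong Kleene logic and Weak Kleene logic treat ½ differently under the binary connectives.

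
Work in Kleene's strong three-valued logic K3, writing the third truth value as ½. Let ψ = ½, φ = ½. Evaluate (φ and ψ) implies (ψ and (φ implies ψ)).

½

φ and ψ = ½ and ½ = ½
φ implies ψ = ½ implies ½ = ½  [not ½ or ½]
ψ and (φ implies ψ) = ½ and ½ = ½
(φ and ψ) implies (ψ and (φ implies ψ)) = ½ implies ½ = ½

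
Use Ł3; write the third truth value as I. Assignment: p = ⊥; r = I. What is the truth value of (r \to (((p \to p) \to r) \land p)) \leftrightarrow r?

⊤

p \to p = ⊥ \to ⊥ = ⊤
(p \to p) \to r = ⊤ \to I = I  [min(1, 1−1+½)]
((p \to p) \to r) \land p = I \land ⊥ = ⊥
r \to (((p \to p) \to r) \land p) = I \to ⊥ = I
(r \to (((p \to p) \to r) \land p)) \leftrightarrow r = I \leftrightarrow I = ⊤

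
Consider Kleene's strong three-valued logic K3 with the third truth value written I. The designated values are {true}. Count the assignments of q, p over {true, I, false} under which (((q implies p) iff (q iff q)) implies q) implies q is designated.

6

Of the 9 assignments, 6 give a value in {true}.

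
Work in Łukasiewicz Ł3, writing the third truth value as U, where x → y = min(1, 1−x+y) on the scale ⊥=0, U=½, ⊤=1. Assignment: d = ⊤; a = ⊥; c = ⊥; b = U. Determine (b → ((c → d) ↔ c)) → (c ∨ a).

U

c → d = ⊥ → ⊤ = ⊤
(c → d) ↔ c = ⊤ ↔ ⊥ = ⊥
b → ((c → d) ↔ c) = U → ⊥ = U  [min(1, 1−½+0)]
c ∨ a = ⊥ ∨ ⊥ = ⊥
(b → ((c → d) ↔ c)) → (c ∨ a) = U → ⊥ = U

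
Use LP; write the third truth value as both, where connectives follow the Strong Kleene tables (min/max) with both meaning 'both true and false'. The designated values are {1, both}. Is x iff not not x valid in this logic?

Every assignment of x over {1, both, 0} gives a value in {1, both}.
In particular, with x=both: x iff not not x = both.

Yes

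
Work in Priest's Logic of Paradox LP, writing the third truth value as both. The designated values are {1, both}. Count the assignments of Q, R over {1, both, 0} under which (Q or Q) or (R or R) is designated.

Of the 9 assignments, 8 give a value in {1, both}.

8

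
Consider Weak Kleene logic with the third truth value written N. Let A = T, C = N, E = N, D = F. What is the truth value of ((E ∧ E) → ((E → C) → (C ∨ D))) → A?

E ∧ E = N ∧ N = N
E → C = N → N = N  [any arg is the third value ⇒ result is the third value]
C ∨ D = N ∨ F = N
(E → C) → (C ∨ D) = N → N = N
(E ∧ E) → ((E → C) → (C ∨ D)) = N → N = N
((E ∧ E) → ((E → C) → (C ∨ D))) → A = N → T = N

N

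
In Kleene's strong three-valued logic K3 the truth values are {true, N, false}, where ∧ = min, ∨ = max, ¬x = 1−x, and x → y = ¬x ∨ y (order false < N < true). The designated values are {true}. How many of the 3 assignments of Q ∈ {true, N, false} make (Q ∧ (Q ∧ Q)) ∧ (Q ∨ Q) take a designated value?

Q=true: true ✓
Q=N: N ·
Q=false: false ·

1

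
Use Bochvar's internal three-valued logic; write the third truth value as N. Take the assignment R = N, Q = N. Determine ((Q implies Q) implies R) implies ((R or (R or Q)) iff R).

N

Q implies Q = N implies N = N  [any arg is the third value ⇒ result is the third value]
(Q implies Q) implies R = N implies N = N
R or Q = N or N = N
R or (R or Q) = N or N = N
(R or (R or Q)) iff R = N iff N = N
((Q implies Q) implies R) implies ((R or (R or Q)) iff R) = N implies N = N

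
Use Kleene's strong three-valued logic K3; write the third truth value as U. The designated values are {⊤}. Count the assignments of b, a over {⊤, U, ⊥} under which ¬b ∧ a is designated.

1

Designated under: (b=⊥, a=⊤).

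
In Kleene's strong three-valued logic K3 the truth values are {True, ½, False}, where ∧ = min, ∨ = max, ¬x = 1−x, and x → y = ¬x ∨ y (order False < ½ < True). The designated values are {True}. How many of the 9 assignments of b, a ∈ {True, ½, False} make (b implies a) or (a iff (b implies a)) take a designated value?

Of the 9 assignments, 6 give a value in {True}.

6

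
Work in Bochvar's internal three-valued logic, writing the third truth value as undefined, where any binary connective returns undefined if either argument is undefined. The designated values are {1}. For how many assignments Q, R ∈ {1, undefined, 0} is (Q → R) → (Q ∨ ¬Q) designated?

Designated under: (Q=1, R=1); (Q=1, R=0); (Q=0, R=1); (Q=0, R=0).

4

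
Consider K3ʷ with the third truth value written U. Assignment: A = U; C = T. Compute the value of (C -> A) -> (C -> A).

U

C -> A = T -> U = U  [any arg is the third value ⇒ result is the third value]
C -> A = T -> U = U
(C -> A) -> (C -> A) = U -> U = U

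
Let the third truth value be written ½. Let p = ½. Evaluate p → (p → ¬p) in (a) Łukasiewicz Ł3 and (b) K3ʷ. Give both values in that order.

In Łukasiewicz Ł3: ¬p = ¬½ = ½
p → ¬p = ½ → ½ = 1  [min(1, 1−½+½)]
p → (p → ¬p) = ½ → 1 = 1
In K3ʷ: ¬p = ¬½ = ½
p → ¬p = ½ → ½ = ½  [any arg is the third value ⇒ result is the third value]
p → (p → ¬p) = ½ → ½ = ½
They differ because Łukasiewicz Ł3 and K3ʷ treat ½ differently under the binary connectives.

1; ½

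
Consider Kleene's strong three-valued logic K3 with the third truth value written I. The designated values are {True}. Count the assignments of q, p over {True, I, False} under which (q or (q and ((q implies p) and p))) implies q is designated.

6

Of the 9 assignments, 6 give a value in {True}.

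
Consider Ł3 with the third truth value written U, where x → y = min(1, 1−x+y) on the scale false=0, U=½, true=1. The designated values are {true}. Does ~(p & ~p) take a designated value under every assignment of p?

No

Countermodel: p=U gives U, which is not designated.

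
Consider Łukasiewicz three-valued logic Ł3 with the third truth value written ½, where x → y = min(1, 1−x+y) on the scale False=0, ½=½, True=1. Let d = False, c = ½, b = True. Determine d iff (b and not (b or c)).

True

b or c = True or ½ = True
not (b or c) = not True = False
b and not (b or c) = True and False = False
d iff (b and not (b or c)) = False iff False = True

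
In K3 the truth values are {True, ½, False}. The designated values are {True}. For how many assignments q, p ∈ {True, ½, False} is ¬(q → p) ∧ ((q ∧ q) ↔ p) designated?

0

Of the 9 assignments, 0 give a value in {True}.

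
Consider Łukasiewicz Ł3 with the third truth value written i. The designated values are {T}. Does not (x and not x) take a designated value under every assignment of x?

Countermodel: x=i gives i, which is not designated.

No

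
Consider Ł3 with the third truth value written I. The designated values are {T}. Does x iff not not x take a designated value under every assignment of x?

Yes

Every assignment of x over {T, I, F} gives a value in {T}.
In particular, with x=I: x iff not not x = T.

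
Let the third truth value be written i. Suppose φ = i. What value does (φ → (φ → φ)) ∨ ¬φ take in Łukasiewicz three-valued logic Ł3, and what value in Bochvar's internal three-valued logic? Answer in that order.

T; i

In Łukasiewicz three-valued logic Ł3: φ → φ = i → i = T
φ → (φ → φ) = i → T = T
¬φ = ¬i = i
(φ → (φ → φ)) ∨ ¬φ = T ∨ i = T
In Bochvar's internal three-valued logic: φ → φ = i → i = i
φ → (φ → φ) = i → i = i
¬φ = ¬i = i
(φ → (φ → φ)) ∨ ¬φ = i ∨ i = i
They differ because Łukasiewicz three-valued logic Ł3 and Bochvar's internal three-valued logic treat i differently under the binary connectives.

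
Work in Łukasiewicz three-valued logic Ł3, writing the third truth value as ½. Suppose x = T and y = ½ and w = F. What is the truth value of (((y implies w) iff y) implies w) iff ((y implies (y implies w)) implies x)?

y implies w = ½ implies F = ½  [min(1, 1−½+0)]
(y implies w) iff y = ½ iff ½ = T
((y implies w) iff y) implies w = T implies F = F
y implies w = ½ implies F = ½
y implies (y implies w) = ½ implies ½ = T
(y implies (y implies w)) implies x = T implies T = T
(((y implies w) iff y) implies w) iff ((y implies (y implies w)) implies x) = F iff T = F

F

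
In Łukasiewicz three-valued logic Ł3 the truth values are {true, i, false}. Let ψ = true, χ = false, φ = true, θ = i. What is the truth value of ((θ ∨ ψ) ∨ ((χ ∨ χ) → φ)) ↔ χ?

θ ∨ ψ = i ∨ true = true
χ ∨ χ = false ∨ false = false
(χ ∨ χ) → φ = false → true = true
(θ ∨ ψ) ∨ ((χ ∨ χ) → φ) = true ∨ true = true
((θ ∨ ψ) ∨ ((χ ∨ χ) → φ)) ↔ χ = true ↔ false = false

false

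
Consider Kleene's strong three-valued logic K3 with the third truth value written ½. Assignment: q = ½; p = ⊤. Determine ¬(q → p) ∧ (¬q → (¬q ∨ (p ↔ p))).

q → p = ½ → ⊤ = ⊤  [¬½ ∨ ⊤]
¬(q → p) = ¬⊤ = ⊥
¬q = ¬½ = ½
¬q = ¬½ = ½
p ↔ p = ⊤ ↔ ⊤ = ⊤
¬q ∨ (p ↔ p) = ½ ∨ ⊤ = ⊤
¬q → (¬q ∨ (p ↔ p)) = ½ → ⊤ = ⊤
¬(q → p) ∧ (¬q → (¬q ∨ (p ↔ p))) = ⊥ ∧ ⊤ = ⊥

⊥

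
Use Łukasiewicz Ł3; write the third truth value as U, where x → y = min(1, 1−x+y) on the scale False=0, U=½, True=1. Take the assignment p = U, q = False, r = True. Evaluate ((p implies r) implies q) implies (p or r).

p implies r = U implies True = True
(p implies r) implies q = True implies False = False
p or r = U or True = True
((p implies r) implies q) implies (p or r) = False implies True = True

True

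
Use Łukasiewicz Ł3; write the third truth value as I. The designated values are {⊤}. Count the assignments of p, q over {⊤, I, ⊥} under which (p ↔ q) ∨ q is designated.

Of the 9 assignments, 5 give a value in {⊤}.

5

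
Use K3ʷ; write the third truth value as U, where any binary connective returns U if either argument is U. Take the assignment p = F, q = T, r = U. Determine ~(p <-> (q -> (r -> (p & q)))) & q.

U

p & q = F & T = F
r -> (p & q) = U -> F = U
q -> (r -> (p & q)) = T -> U = U
p <-> (q -> (r -> (p & q))) = F <-> U = U
~(p <-> (q -> (r -> (p & q)))) = ~U = U
~(p <-> (q -> (r -> (p & q)))) & q = U & T = U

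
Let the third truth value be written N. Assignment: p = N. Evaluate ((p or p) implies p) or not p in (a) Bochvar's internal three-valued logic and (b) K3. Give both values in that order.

In Bochvar's internal three-valued logic: p or p = N or N = N
(p or p) implies p = N implies N = N
not p = not N = N
((p or p) implies p) or not p = N or N = N
In K3: p or p = N or N = N
(p or p) implies p = N implies N = N
not p = not N = N
((p or p) implies p) or not p = N or N = N

N; N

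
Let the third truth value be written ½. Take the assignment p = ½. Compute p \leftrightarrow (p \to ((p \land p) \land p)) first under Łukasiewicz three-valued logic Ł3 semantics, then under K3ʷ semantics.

In Łukasiewicz three-valued logic Ł3: p \land p = ½ \land ½ = ½
(p \land p) \land p = ½ \land ½ = ½
p \to ((p \land p) \land p) = ½ \to ½ = ⊤
p \leftrightarrow (p \to ((p \land p) \land p)) = ½ \leftrightarrow ⊤ = ½
In K3ʷ: p \land p = ½ \land ½ = ½
(p \land p) \land p = ½ \land ½ = ½
p \to ((p \land p) \land p) = ½ \to ½ = ½  [any arg is the third value ⇒ result is the third value]
p \leftrightarrow (p \to ((p \land p) \land p)) = ½ \leftrightarrow ½ = ½

½; ½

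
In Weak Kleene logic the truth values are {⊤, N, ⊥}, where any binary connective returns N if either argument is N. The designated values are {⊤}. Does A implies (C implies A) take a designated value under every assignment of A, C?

No

Countermodel: A=⊤, C=N gives N, which is not designated.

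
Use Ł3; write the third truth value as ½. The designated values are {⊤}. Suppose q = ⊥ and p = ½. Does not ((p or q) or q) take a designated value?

No

p or q = ½ or ⊥ = ½
(p or q) or q = ½ or ⊥ = ½
not ((p or q) or q) = not ½ = ½
½ ∉ {⊤}.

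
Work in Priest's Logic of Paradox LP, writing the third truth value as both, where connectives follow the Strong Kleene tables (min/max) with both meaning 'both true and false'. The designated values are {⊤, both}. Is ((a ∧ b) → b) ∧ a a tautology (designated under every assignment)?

Countermodel: a=⊥, b=⊤ gives ⊥, which is not designated.

No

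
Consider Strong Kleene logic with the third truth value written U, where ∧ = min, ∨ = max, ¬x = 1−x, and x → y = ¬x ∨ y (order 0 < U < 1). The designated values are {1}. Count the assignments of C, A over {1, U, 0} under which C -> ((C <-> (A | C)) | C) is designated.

6

Of the 9 assignments, 6 give a value in {1}.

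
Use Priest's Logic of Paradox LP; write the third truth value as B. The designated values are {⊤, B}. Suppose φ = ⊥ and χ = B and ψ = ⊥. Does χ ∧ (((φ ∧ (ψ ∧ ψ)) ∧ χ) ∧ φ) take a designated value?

ψ ∧ ψ = ⊥ ∧ ⊥ = ⊥
φ ∧ (ψ ∧ ψ) = ⊥ ∧ ⊥ = ⊥
(φ ∧ (ψ ∧ ψ)) ∧ χ = ⊥ ∧ B = ⊥
((φ ∧ (ψ ∧ ψ)) ∧ χ) ∧ φ = ⊥ ∧ ⊥ = ⊥
χ ∧ (((φ ∧ (ψ ∧ ψ)) ∧ χ) ∧ φ) = B ∧ ⊥ = ⊥
⊥ ∉ {⊤, B}.

No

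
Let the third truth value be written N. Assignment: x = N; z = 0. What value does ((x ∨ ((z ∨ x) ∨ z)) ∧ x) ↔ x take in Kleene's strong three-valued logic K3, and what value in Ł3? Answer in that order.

In Kleene's strong three-valued logic K3: z ∨ x = 0 ∨ N = N
(z ∨ x) ∨ z = N ∨ 0 = N
x ∨ ((z ∨ x) ∨ z) = N ∨ N = N
(x ∨ ((z ∨ x) ∨ z)) ∧ x = N ∧ N = N
((x ∨ ((z ∨ x) ∨ z)) ∧ x) ↔ x = N ↔ N = N
In Ł3: z ∨ x = 0 ∨ N = N
(z ∨ x) ∨ z = N ∨ 0 = N
x ∨ ((z ∨ x) ∨ z) = N ∨ N = N
(x ∨ ((z ∨ x) ∨ z)) ∧ x = N ∧ N = N
((x ∨ ((z ∨ x) ∨ z)) ∧ x) ↔ x = N ↔ N = 1
They differ because Kleene's strong three-valued logic K3 and Ł3 treat N differently under implication.

N; 1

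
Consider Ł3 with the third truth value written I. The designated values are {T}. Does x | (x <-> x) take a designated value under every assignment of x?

Every assignment of x over {T, I, F} gives a value in {T}.
In particular, with x=I: x | (x <-> x) = T.

Yes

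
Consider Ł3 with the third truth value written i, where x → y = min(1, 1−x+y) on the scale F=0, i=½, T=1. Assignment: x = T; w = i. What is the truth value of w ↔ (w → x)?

w → x = i → T = T  [min(1, 1−½+1)]
w ↔ (w → x) = i ↔ T = i

i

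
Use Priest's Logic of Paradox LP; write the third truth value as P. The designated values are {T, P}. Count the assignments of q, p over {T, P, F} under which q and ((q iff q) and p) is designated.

Designated under: (q=T, p=T); (q=T, p=P); (q=P, p=T); (q=P, p=P).

4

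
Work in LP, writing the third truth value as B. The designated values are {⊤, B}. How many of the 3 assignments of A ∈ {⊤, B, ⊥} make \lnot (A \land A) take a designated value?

A=⊤: ⊥ ·
A=B: B ✓
A=⊥: ⊤ ✓

2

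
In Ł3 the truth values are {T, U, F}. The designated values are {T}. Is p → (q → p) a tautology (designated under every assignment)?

Every assignment of p, q over {T, U, F} gives a value in {T}.
In particular, with p=U, q=U: p → (q → p) = T.

Yes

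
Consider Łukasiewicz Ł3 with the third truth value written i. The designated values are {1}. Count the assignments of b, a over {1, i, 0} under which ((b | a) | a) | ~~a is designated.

5

Of the 9 assignments, 5 give a value in {1}.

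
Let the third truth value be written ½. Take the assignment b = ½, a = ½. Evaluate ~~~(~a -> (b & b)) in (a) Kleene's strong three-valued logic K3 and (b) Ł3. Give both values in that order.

½; 0

In Kleene's strong three-valued logic K3: ~a = ~½ = ½
b & b = ½ & ½ = ½
~a -> (b & b) = ½ -> ½ = ½  [~½ | ½]
~(~a -> (b & b)) = ~½ = ½
~~(~a -> (b & b)) = ~½ = ½
~~~(~a -> (b & b)) = ~½ = ½
In Ł3: ~a = ~½ = ½
b & b = ½ & ½ = ½
~a -> (b & b) = ½ -> ½ = 1  [min(1, 1−½+½)]
~(~a -> (b & b)) = ~1 = 0
~~(~a -> (b & b)) = ~0 = 1
~~~(~a -> (b & b)) = ~1 = 0
They differ because Kleene's strong three-valued logic K3 and Ł3 treat ½ differently under implication.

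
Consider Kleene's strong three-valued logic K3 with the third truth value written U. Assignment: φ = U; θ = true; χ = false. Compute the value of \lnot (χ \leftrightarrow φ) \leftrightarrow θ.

χ \leftrightarrow φ = false \leftrightarrow U = U
\lnot (χ \leftrightarrow φ) = \lnot U = U
\lnot (χ \leftrightarrow φ) \leftrightarrow θ = U \leftrightarrow true = U

U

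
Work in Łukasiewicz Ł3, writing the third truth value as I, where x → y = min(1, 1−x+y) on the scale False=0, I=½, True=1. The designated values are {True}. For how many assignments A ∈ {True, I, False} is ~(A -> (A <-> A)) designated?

0

A=True: False ·
A=I: False ·
A=False: False ·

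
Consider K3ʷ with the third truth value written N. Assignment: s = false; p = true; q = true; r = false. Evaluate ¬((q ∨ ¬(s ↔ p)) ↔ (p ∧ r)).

true

s ↔ p = false ↔ true = false
¬(s ↔ p) = ¬false = true
q ∨ ¬(s ↔ p) = true ∨ true = true
p ∧ r = true ∧ false = false
(q ∨ ¬(s ↔ p)) ↔ (p ∧ r) = true ↔ false = false
¬((q ∨ ¬(s ↔ p)) ↔ (p ∧ r)) = ¬false = true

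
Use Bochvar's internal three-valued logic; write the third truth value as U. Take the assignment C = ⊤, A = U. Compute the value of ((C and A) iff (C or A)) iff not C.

C and A = ⊤ and U = U
C or A = ⊤ or U = U
(C and A) iff (C or A) = U iff U = U
not C = not ⊤ = ⊥
((C and A) iff (C or A)) iff not C = U iff ⊥ = U

U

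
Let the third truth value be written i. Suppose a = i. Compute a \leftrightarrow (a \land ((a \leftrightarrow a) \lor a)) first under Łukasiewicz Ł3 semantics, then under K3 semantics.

In Łukasiewicz Ł3: a \leftrightarrow a = i \leftrightarrow i = T  [1 − |½−½|]
(a \leftrightarrow a) \lor a = T \lor i = T
a \land ((a \leftrightarrow a) \lor a) = i \land T = i
a \leftrightarrow (a \land ((a \leftrightarrow a) \lor a)) = i \leftrightarrow i = T
In K3: a \leftrightarrow a = i \leftrightarrow i = i
(a \leftrightarrow a) \lor a = i \lor i = i
a \land ((a \leftrightarrow a) \lor a) = i \land i = i
a \leftrightarrow (a \land ((a \leftrightarrow a) \lor a)) = i \leftrightarrow i = i
They differ because Łukasiewicz Ł3 and K3 treat i differently under implication.

T; i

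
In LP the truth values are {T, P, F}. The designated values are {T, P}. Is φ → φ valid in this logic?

Yes

Every assignment of φ over {T, P, F} gives a value in {T, P}.
In particular, with φ=P: φ → φ = P.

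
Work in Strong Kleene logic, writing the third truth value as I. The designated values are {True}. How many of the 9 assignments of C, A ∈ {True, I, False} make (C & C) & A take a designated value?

1

Designated under: (C=True, A=True).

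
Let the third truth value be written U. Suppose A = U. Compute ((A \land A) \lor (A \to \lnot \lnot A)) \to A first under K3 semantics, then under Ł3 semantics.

In K3: A \land A = U \land U = U
\lnot A = \lnot U = U
\lnot \lnot A = \lnot U = U
A \to \lnot \lnot A = U \to U = U  [\lnot U \lor U]
(A \land A) \lor (A \to \lnot \lnot A) = U \lor U = U
((A \land A) \lor (A \to \lnot \lnot A)) \to A = U \to U = U
In Ł3: A \land A = U \land U = U
\lnot A = \lnot U = U
\lnot \lnot A = \lnot U = U
A \to \lnot \lnot A = U \to U = true  [min(1, 1−½+½)]
(A \land A) \lor (A \to \lnot \lnot A) = U \lor true = true
((A \land A) \lor (A \to \lnot \lnot A)) \to A = true \to U = U

U; U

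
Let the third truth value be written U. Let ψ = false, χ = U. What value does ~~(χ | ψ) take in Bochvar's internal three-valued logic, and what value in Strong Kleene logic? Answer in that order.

U; U

In Bochvar's internal three-valued logic: χ | ψ = U | false = U
~(χ | ψ) = ~U = U
~~(χ | ψ) = ~U = U
In Strong Kleene logic: χ | ψ = U | false = U
~(χ | ψ) = ~U = U
~~(χ | ψ) = ~U = U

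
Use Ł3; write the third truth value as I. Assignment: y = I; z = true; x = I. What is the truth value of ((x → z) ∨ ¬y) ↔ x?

x → z = I → true = true  [min(1, 1−½+1)]
¬y = ¬I = I
(x → z) ∨ ¬y = true ∨ I = true
((x → z) ∨ ¬y) ↔ x = true ↔ I = I

I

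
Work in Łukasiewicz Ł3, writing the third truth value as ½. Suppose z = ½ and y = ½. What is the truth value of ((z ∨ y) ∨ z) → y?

True

z ∨ y = ½ ∨ ½ = ½
(z ∨ y) ∨ z = ½ ∨ ½ = ½
((z ∨ y) ∨ z) → y = ½ → ½ = True  [min(1, 1−½+½)]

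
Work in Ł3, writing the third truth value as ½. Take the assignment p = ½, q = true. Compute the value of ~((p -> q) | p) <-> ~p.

½

p -> q = ½ -> true = true  [min(1, 1−½+1)]
(p -> q) | p = true | ½ = true
~((p -> q) | p) = ~true = false
~p = ~½ = ½
~((p -> q) | p) <-> ~p = false <-> ½ = ½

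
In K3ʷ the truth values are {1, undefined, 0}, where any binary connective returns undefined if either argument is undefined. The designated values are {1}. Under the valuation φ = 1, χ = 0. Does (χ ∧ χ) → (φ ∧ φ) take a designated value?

Yes

χ ∧ χ = 0 ∧ 0 = 0
φ ∧ φ = 1 ∧ 1 = 1
(χ ∧ χ) → (φ ∧ φ) = 0 → 1 = 1
1 ∈ {1}.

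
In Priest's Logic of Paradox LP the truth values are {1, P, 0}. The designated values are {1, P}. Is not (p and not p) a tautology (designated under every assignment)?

Yes

Every assignment of p over {1, P, 0} gives a value in {1, P}.
In particular, with p=P: not (p and not p) = P.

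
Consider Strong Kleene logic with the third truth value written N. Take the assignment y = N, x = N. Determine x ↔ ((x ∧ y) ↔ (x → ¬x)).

x ∧ y = N ∧ N = N
¬x = ¬N = N
x → ¬x = N → N = N  [¬N ∨ N]
(x ∧ y) ↔ (x → ¬x) = N ↔ N = N
x ↔ ((x ∧ y) ↔ (x → ¬x)) = N ↔ N = N

N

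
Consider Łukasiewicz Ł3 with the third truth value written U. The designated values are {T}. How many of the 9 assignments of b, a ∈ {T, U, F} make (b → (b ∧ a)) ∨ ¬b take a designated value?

Of the 9 assignments, 6 give a value in {T}.

6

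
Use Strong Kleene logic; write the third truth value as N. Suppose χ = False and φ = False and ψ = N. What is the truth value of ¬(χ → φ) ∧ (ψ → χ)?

False

χ → φ = False → False = True
¬(χ → φ) = ¬True = False
ψ → χ = N → False = N
¬(χ → φ) ∧ (ψ → χ) = False ∧ N = False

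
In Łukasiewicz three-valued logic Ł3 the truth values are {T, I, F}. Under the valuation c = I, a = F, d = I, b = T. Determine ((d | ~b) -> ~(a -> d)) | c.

I

~b = ~T = F
d | ~b = I | F = I
a -> d = F -> I = T  [min(1, 1−0+½)]
~(a -> d) = ~T = F
(d | ~b) -> ~(a -> d) = I -> F = I
((d | ~b) -> ~(a -> d)) | c = I | I = I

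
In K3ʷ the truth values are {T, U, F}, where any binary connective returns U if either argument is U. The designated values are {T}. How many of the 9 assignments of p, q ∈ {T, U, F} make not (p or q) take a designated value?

1

Designated under: (p=F, q=F).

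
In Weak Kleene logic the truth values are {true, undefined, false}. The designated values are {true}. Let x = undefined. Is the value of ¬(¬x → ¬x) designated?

¬x = ¬undefined = undefined
¬x = ¬undefined = undefined
¬x → ¬x = undefined → undefined = undefined  [any arg is the third value ⇒ result is the third value]
¬(¬x → ¬x) = ¬undefined = undefined
undefined ∉ {true}.

No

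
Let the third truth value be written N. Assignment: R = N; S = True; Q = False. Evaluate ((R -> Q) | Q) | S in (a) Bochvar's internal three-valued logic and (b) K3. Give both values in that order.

N; True

In Bochvar's internal three-valued logic: R -> Q = N -> False = N  [any arg is the third value ⇒ result is the third value]
(R -> Q) | Q = N | False = N
((R -> Q) | Q) | S = N | True = N
In K3: R -> Q = N -> False = N  [~N | False]
(R -> Q) | Q = N | False = N
((R -> Q) | Q) | S = N | True = True
They differ because Bochvar's internal three-valued logic and K3 treat N differently under the binary connectives.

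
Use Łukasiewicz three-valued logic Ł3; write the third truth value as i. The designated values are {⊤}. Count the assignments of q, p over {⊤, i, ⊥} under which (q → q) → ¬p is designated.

Designated under: (q=⊤, p=⊥); (q=i, p=⊥); (q=⊥, p=⊥).

3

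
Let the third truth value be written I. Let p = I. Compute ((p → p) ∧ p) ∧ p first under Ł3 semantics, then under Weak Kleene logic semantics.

In Ł3: p → p = I → I = 1  [min(1, 1−½+½)]
(p → p) ∧ p = 1 ∧ I = I
((p → p) ∧ p) ∧ p = I ∧ I = I
In Weak Kleene logic: p → p = I → I = I  [any arg is the third value ⇒ result is the third value]
(p → p) ∧ p = I ∧ I = I
((p → p) ∧ p) ∧ p = I ∧ I = I

I; I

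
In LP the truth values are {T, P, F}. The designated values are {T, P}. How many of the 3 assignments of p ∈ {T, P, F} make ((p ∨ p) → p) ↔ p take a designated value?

p=T: T ✓
p=P: P ✓
p=F: F ·

2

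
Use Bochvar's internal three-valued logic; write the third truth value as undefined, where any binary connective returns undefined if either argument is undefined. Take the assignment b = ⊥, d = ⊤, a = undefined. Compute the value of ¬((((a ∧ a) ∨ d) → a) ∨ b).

undefined

a ∧ a = undefined ∧ undefined = undefined
(a ∧ a) ∨ d = undefined ∨ ⊤ = undefined
((a ∧ a) ∨ d) → a = undefined → undefined = undefined  [any arg is the third value ⇒ result is the third value]
(((a ∧ a) ∨ d) → a) ∨ b = undefined ∨ ⊥ = undefined
¬((((a ∧ a) ∨ d) → a) ∨ b) = ¬undefined = undefined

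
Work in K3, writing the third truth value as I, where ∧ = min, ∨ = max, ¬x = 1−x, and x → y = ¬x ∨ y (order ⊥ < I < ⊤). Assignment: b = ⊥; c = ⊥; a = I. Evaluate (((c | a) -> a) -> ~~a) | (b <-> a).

I

c | a = ⊥ | I = I
(c | a) -> a = I -> I = I  [~I | I]
~a = ~I = I
~~a = ~I = I
((c | a) -> a) -> ~~a = I -> I = I
b <-> a = ⊥ <-> I = I
(((c | a) -> a) -> ~~a) | (b <-> a) = I | I = I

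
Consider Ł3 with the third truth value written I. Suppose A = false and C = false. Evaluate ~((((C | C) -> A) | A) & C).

true

C | C = false | false = false
(C | C) -> A = false -> false = true
((C | C) -> A) | A = true | false = true
(((C | C) -> A) | A) & C = true & false = false
~((((C | C) -> A) | A) & C) = ~false = true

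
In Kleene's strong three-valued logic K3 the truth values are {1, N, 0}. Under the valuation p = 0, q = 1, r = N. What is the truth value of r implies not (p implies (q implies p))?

q implies p = 1 implies 0 = 0
p implies (q implies p) = 0 implies 0 = 1
not (p implies (q implies p)) = not 1 = 0
r implies not (p implies (q implies p)) = N implies 0 = N  [not N or 0]

N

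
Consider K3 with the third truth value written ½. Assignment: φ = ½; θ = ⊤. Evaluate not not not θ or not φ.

½

not θ = not ⊤ = ⊥
not not θ = not ⊥ = ⊤
not not not θ = not ⊤ = ⊥
not φ = not ½ = ½
not not not θ or not φ = ⊥ or ½ = ½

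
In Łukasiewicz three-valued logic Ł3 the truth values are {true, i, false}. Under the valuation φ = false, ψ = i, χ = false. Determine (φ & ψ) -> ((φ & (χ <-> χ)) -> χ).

true

φ & ψ = false & i = false
χ <-> χ = false <-> false = true
φ & (χ <-> χ) = false & true = false
(φ & (χ <-> χ)) -> χ = false -> false = true
(φ & ψ) -> ((φ & (χ <-> χ)) -> χ) = false -> true = true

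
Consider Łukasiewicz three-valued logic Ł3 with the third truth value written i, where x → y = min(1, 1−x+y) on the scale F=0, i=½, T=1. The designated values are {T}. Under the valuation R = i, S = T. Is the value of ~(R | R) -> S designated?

Yes

R | R = i | i = i
~(R | R) = ~i = i
~(R | R) -> S = i -> T = T  [min(1, 1−½+1)]
T ∈ {T}.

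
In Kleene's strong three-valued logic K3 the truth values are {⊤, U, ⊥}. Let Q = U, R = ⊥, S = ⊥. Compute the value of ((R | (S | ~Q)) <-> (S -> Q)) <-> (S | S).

~Q = ~U = U
S | ~Q = ⊥ | U = U
R | (S | ~Q) = ⊥ | U = U
S -> Q = ⊥ -> U = ⊤
(R | (S | ~Q)) <-> (S -> Q) = U <-> ⊤ = U
S | S = ⊥ | ⊥ = ⊥
((R | (S | ~Q)) <-> (S -> Q)) <-> (S | S) = U <-> ⊥ = U

U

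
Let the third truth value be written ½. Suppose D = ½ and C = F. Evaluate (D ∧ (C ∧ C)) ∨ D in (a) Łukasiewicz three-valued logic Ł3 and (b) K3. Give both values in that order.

In Łukasiewicz three-valued logic Ł3: C ∧ C = F ∧ F = F
D ∧ (C ∧ C) = ½ ∧ F = F
(D ∧ (C ∧ C)) ∨ D = F ∨ ½ = ½
In K3: C ∧ C = F ∧ F = F
D ∧ (C ∧ C) = ½ ∧ F = F
(D ∧ (C ∧ C)) ∨ D = F ∨ ½ = ½

½; ½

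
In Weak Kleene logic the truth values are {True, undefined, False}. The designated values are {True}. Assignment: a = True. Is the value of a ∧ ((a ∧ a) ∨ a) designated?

Yes

a ∧ a = True ∧ True = True
(a ∧ a) ∨ a = True ∨ True = True
a ∧ ((a ∧ a) ∨ a) = True ∧ True = True
True ∈ {True}.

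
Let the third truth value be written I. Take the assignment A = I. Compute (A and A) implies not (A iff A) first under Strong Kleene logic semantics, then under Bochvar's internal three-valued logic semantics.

In Strong Kleene logic: A and A = I and I = I
A iff A = I iff I = I
not (A iff A) = not I = I
(A and A) implies not (A iff A) = I implies I = I
In Bochvar's internal three-valued logic: A and A = I and I = I
A iff A = I iff I = I
not (A iff A) = not I = I
(A and A) implies not (A iff A) = I implies I = I  [any arg is the third value ⇒ result is the third value]

I; I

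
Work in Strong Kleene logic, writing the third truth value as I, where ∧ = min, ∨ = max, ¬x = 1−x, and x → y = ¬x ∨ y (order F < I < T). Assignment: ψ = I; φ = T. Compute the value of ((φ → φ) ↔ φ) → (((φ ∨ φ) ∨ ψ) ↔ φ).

T

φ → φ = T → T = T
(φ → φ) ↔ φ = T ↔ T = T
φ ∨ φ = T ∨ T = T
(φ ∨ φ) ∨ ψ = T ∨ I = T
((φ ∨ φ) ∨ ψ) ↔ φ = T ↔ T = T
((φ → φ) ↔ φ) → (((φ ∨ φ) ∨ ψ) ↔ φ) = T → T = T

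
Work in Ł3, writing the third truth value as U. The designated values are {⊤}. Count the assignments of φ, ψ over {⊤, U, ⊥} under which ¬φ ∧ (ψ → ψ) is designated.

3

Designated under: (φ=⊥, ψ=⊤); (φ=⊥, ψ=U); (φ=⊥, ψ=⊥).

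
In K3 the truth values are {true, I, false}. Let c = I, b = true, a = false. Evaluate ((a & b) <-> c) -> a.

a & b = false & true = false
(a & b) <-> c = false <-> I = I
((a & b) <-> c) -> a = I -> false = I

I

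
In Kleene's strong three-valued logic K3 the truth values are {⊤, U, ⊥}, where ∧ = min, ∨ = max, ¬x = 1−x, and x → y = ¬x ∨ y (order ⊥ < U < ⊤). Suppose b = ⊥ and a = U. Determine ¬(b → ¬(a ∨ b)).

⊥

a ∨ b = U ∨ ⊥ = U
¬(a ∨ b) = ¬U = U
b → ¬(a ∨ b) = ⊥ → U = ⊤
¬(b → ¬(a ∨ b)) = ¬⊤ = ⊥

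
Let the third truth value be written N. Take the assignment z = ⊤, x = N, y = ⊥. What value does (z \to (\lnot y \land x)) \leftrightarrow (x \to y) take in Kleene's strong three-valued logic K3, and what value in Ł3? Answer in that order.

In Kleene's strong three-valued logic K3: \lnot y = \lnot ⊥ = ⊤
\lnot y \land x = ⊤ \land N = N
z \to (\lnot y \land x) = ⊤ \to N = N  [\lnot ⊤ \lor N]
x \to y = N \to ⊥ = N
(z \to (\lnot y \land x)) \leftrightarrow (x \to y) = N \leftrightarrow N = N
In Ł3: \lnot y = \lnot ⊥ = ⊤
\lnot y \land x = ⊤ \land N = N
z \to (\lnot y \land x) = ⊤ \to N = N
x \to y = N \to ⊥ = N
(z \to (\lnot y \land x)) \leftrightarrow (x \to y) = N \leftrightarrow N = ⊤
They differ because Kleene's strong three-valued logic K3 and Ł3 treat N differently under implication.

N; ⊤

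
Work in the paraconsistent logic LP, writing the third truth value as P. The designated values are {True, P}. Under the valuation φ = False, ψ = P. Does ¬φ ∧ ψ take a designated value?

Yes

¬φ = ¬False = True
¬φ ∧ ψ = True ∧ P = P
P ∈ {True, P}.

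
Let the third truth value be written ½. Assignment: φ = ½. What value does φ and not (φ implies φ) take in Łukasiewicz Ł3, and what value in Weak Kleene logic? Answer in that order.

false; ½

In Łukasiewicz Ł3: φ implies φ = ½ implies ½ = true  [min(1, 1−½+½)]
not (φ implies φ) = not true = false
φ and not (φ implies φ) = ½ and false = false
In Weak Kleene logic: φ implies φ = ½ implies ½ = ½  [any arg is the third value ⇒ result is the third value]
not (φ implies φ) = not ½ = ½
φ and not (φ implies φ) = ½ and ½ = ½
They differ because Łukasiewicz Ł3 and Weak Kleene logic treat ½ differently under the binary connectives.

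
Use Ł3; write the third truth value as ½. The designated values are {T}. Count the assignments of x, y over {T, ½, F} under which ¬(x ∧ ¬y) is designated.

5

Of the 9 assignments, 5 give a value in {T}.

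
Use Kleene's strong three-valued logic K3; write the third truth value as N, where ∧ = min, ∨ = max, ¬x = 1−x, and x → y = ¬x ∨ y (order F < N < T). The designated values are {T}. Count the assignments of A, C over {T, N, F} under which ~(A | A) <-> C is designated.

2

Designated under: (A=T, C=F); (A=F, C=T).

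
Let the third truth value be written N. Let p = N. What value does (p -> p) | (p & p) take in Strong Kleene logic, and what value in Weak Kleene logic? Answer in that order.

In Strong Kleene logic: p -> p = N -> N = N
p & p = N & N = N
(p -> p) | (p & p) = N | N = N
In Weak Kleene logic: p -> p = N -> N = N
p & p = N & N = N
(p -> p) | (p & p) = N | N = N

N; N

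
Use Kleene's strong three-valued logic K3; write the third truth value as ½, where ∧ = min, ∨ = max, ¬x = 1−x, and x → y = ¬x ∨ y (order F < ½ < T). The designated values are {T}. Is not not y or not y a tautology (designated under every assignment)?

Countermodel: y=½ gives ½, which is not designated.

No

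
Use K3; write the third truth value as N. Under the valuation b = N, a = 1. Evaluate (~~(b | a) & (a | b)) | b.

1

b | a = N | 1 = 1
~(b | a) = ~1 = 0
~~(b | a) = ~0 = 1
a | b = 1 | N = 1
~~(b | a) & (a | b) = 1 & 1 = 1
(~~(b | a) & (a | b)) | b = 1 | N = 1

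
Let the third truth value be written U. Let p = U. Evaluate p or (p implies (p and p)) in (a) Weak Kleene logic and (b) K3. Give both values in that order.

U; U

In Weak Kleene logic: p and p = U and U = U
p implies (p and p) = U implies U = U  [any arg is the third value ⇒ result is the third value]
p or (p implies (p and p)) = U or U = U
In K3: p and p = U and U = U
p implies (p and p) = U implies U = U  [not U or U]
p or (p implies (p and p)) = U or U = U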